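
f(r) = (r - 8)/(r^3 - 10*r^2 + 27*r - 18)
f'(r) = (r - 8)*(-3*r^2 + 20*r - 27)/(r^3 - 10*r^2 + 27*r - 18)^2 + 1/(r^3 - 10*r^2 + 27*r - 18) = (r^3 - 10*r^2 + 27*r - (r - 8)*(3*r^2 - 20*r + 27) - 18)/(r^3 - 10*r^2 + 27*r - 18)^2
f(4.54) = 0.43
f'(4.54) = -0.23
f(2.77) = -3.98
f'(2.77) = -15.52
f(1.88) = -1.51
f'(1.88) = 0.25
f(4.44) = 0.46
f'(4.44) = -0.29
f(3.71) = 0.97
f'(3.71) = -1.53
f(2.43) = -1.91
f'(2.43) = -2.21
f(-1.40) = 0.12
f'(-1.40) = 0.08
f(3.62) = 1.13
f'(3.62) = -2.04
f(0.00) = 0.44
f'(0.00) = 0.61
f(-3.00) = 0.05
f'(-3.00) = 0.02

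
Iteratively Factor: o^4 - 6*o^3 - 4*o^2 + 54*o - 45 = (o - 3)*(o^3 - 3*o^2 - 13*o + 15) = (o - 5)*(o - 3)*(o^2 + 2*o - 3) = (o - 5)*(o - 3)*(o - 1)*(o + 3)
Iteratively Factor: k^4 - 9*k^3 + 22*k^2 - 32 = (k + 1)*(k^3 - 10*k^2 + 32*k - 32) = (k - 2)*(k + 1)*(k^2 - 8*k + 16) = (k - 4)*(k - 2)*(k + 1)*(k - 4)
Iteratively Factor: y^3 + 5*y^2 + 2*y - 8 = (y + 2)*(y^2 + 3*y - 4) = (y - 1)*(y + 2)*(y + 4)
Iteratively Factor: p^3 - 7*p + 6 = (p + 3)*(p^2 - 3*p + 2) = (p - 2)*(p + 3)*(p - 1)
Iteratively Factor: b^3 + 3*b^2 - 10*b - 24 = (b + 4)*(b^2 - b - 6) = (b + 2)*(b + 4)*(b - 3)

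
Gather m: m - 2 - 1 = m - 3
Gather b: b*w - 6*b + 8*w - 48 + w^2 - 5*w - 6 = b*(w - 6) + w^2 + 3*w - 54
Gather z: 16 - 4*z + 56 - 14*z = 72 - 18*z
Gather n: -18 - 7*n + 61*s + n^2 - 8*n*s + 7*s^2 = n^2 + n*(-8*s - 7) + 7*s^2 + 61*s - 18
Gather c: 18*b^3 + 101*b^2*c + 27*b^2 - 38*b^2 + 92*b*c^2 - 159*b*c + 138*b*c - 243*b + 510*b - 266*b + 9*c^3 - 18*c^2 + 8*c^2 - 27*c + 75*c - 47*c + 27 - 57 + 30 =18*b^3 - 11*b^2 + b + 9*c^3 + c^2*(92*b - 10) + c*(101*b^2 - 21*b + 1)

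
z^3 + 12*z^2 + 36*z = z*(z + 6)^2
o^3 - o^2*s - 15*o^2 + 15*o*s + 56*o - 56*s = (o - 8)*(o - 7)*(o - s)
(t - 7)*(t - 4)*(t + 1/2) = t^3 - 21*t^2/2 + 45*t/2 + 14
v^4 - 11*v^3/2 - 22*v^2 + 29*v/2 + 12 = (v - 8)*(v - 1)*(v + 1/2)*(v + 3)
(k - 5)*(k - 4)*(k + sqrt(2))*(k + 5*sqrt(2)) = k^4 - 9*k^3 + 6*sqrt(2)*k^3 - 54*sqrt(2)*k^2 + 30*k^2 - 90*k + 120*sqrt(2)*k + 200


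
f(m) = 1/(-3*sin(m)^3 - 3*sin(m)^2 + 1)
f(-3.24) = 1.03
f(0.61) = -1.82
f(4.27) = 1.31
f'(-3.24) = -0.72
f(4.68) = 1.00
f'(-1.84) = -0.85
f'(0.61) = 17.41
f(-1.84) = 1.11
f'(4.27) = -1.41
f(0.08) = 1.02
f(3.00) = 1.07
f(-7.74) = 1.02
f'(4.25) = -1.47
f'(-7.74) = 0.35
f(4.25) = 1.34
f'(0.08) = 0.56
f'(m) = (9*sin(m)^2*cos(m) + 6*sin(m)*cos(m))/(-3*sin(m)^3 - 3*sin(m)^2 + 1)^2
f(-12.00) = -3.06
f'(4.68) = -0.10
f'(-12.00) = 45.80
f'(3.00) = -1.17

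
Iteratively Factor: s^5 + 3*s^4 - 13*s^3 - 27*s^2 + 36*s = (s + 3)*(s^4 - 13*s^2 + 12*s) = (s + 3)*(s + 4)*(s^3 - 4*s^2 + 3*s) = s*(s + 3)*(s + 4)*(s^2 - 4*s + 3) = s*(s - 3)*(s + 3)*(s + 4)*(s - 1)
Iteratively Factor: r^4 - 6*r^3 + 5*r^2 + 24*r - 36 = (r - 3)*(r^3 - 3*r^2 - 4*r + 12) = (r - 3)*(r - 2)*(r^2 - r - 6) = (r - 3)^2*(r - 2)*(r + 2)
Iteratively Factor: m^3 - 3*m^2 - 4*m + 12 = (m - 2)*(m^2 - m - 6) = (m - 2)*(m + 2)*(m - 3)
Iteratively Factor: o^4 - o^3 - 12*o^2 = (o)*(o^3 - o^2 - 12*o) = o*(o - 4)*(o^2 + 3*o) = o*(o - 4)*(o + 3)*(o)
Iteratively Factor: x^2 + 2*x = (x + 2)*(x)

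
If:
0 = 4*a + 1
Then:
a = -1/4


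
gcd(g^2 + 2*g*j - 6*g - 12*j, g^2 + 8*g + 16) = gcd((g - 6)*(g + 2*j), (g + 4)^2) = 1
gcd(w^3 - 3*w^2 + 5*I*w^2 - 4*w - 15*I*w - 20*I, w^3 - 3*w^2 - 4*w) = w^2 - 3*w - 4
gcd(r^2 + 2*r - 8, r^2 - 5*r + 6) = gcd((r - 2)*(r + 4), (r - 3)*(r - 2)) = r - 2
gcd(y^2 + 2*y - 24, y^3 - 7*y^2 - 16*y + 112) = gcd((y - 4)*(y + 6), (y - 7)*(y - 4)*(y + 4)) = y - 4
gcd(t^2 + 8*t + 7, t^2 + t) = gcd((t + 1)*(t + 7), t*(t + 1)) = t + 1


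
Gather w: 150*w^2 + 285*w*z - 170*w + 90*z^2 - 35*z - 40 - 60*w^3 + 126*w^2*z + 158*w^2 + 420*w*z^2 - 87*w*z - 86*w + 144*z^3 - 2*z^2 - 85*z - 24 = -60*w^3 + w^2*(126*z + 308) + w*(420*z^2 + 198*z - 256) + 144*z^3 + 88*z^2 - 120*z - 64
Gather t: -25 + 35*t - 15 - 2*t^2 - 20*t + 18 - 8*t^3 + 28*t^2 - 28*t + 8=-8*t^3 + 26*t^2 - 13*t - 14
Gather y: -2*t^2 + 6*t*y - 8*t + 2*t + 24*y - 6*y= -2*t^2 - 6*t + y*(6*t + 18)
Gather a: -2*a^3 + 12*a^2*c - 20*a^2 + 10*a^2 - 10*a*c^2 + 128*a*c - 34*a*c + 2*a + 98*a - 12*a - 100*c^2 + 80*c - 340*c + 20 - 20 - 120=-2*a^3 + a^2*(12*c - 10) + a*(-10*c^2 + 94*c + 88) - 100*c^2 - 260*c - 120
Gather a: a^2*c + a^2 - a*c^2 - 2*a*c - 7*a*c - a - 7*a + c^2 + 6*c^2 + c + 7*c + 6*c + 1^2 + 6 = a^2*(c + 1) + a*(-c^2 - 9*c - 8) + 7*c^2 + 14*c + 7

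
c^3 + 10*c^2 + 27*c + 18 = (c + 1)*(c + 3)*(c + 6)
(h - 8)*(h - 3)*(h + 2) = h^3 - 9*h^2 + 2*h + 48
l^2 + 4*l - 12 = (l - 2)*(l + 6)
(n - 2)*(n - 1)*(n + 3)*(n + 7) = n^4 + 7*n^3 - 7*n^2 - 43*n + 42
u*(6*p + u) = 6*p*u + u^2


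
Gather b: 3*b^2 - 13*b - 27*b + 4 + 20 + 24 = 3*b^2 - 40*b + 48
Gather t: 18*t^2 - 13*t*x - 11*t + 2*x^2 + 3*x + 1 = 18*t^2 + t*(-13*x - 11) + 2*x^2 + 3*x + 1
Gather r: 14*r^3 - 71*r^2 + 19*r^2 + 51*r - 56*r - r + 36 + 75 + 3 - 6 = 14*r^3 - 52*r^2 - 6*r + 108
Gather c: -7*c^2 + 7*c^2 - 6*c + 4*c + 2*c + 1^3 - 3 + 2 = 0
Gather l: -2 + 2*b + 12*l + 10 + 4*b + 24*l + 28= 6*b + 36*l + 36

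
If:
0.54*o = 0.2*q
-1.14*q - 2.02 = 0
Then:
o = -0.66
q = -1.77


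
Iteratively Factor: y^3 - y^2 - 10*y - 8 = (y + 2)*(y^2 - 3*y - 4) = (y - 4)*(y + 2)*(y + 1)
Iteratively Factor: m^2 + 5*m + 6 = (m + 3)*(m + 2)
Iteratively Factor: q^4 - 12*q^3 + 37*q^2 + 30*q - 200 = (q - 5)*(q^3 - 7*q^2 + 2*q + 40) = (q - 5)*(q + 2)*(q^2 - 9*q + 20) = (q - 5)*(q - 4)*(q + 2)*(q - 5)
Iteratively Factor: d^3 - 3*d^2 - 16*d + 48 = (d + 4)*(d^2 - 7*d + 12) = (d - 3)*(d + 4)*(d - 4)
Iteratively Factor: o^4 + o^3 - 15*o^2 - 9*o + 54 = (o - 3)*(o^3 + 4*o^2 - 3*o - 18) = (o - 3)*(o - 2)*(o^2 + 6*o + 9) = (o - 3)*(o - 2)*(o + 3)*(o + 3)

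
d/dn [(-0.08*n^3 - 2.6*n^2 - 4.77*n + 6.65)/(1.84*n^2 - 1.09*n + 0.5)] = (-0.1472*n^4 + 0.1744*n^3 + 11.4908*n^2 - 27.072*n + 4.8635)/(3.3856*n^4 - 4.0112*n^3 + 3.0281*n^2 - 1.09*n + 0.25)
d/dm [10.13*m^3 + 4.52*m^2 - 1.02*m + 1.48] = 30.39*m^2 + 9.04*m - 1.02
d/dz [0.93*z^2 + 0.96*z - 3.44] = 1.86*z + 0.96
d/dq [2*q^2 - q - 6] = 4*q - 1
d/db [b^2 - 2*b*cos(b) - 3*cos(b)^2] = 2*b*sin(b) + 2*b + 3*sin(2*b) - 2*cos(b)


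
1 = 1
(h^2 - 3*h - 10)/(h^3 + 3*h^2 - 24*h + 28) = (h^2 - 3*h - 10)/(h^3 + 3*h^2 - 24*h + 28)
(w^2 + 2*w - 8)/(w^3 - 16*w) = (w - 2)/(w*(w - 4))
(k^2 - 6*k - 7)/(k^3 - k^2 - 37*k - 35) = 1/(k + 5)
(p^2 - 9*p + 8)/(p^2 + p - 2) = (p - 8)/(p + 2)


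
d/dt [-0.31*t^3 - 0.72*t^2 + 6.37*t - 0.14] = -0.93*t^2 - 1.44*t + 6.37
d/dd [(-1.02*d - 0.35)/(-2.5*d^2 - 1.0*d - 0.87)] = (-2.55*d^2 - 1.75*d + 0.5374)/(6.25*d^4 + 5.0*d^3 + 5.35*d^2 + 1.74*d + 0.7569)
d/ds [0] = 0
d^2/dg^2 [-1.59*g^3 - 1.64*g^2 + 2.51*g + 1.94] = -9.54*g - 3.28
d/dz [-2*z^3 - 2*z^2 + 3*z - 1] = -6*z^2 - 4*z + 3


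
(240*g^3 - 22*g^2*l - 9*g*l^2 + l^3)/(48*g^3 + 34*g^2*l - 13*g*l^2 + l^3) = (5*g + l)/(g + l)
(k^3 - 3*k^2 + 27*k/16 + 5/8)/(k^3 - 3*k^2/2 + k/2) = (16*k^3 - 48*k^2 + 27*k + 10)/(8*k*(2*k^2 - 3*k + 1))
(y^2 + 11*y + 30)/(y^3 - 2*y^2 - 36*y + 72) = (y + 5)/(y^2 - 8*y + 12)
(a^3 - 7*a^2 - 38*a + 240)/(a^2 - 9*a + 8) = (a^2 + a - 30)/(a - 1)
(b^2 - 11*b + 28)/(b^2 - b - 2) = (-b^2 + 11*b - 28)/(-b^2 + b + 2)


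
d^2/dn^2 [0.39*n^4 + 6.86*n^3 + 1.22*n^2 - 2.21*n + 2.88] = 4.68*n^2 + 41.16*n + 2.44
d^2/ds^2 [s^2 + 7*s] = 2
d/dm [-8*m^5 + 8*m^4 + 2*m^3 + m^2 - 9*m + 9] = -40*m^4 + 32*m^3 + 6*m^2 + 2*m - 9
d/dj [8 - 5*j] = -5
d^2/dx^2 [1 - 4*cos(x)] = 4*cos(x)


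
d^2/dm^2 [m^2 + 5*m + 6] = 2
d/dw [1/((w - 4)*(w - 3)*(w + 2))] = (-(w - 4)*(w - 3) - (w - 4)*(w + 2) - (w - 3)*(w + 2))/((w - 4)^2*(w - 3)^2*(w + 2)^2)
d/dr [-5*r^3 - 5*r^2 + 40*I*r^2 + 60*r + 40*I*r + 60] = -15*r^2 + r*(-10 + 80*I) + 60 + 40*I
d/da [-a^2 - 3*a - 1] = -2*a - 3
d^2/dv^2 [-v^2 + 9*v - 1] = -2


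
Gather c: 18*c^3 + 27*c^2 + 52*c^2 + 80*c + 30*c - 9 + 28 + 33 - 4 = 18*c^3 + 79*c^2 + 110*c + 48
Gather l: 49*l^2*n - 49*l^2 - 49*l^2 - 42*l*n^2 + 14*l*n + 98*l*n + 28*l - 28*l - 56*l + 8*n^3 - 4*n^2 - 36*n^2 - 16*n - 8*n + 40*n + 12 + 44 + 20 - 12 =l^2*(49*n - 98) + l*(-42*n^2 + 112*n - 56) + 8*n^3 - 40*n^2 + 16*n + 64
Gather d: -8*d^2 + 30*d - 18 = -8*d^2 + 30*d - 18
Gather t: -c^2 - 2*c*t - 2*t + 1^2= -c^2 + t*(-2*c - 2) + 1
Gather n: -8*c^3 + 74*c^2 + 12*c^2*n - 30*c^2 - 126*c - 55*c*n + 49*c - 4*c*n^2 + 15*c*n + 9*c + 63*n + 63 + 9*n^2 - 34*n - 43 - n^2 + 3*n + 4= -8*c^3 + 44*c^2 - 68*c + n^2*(8 - 4*c) + n*(12*c^2 - 40*c + 32) + 24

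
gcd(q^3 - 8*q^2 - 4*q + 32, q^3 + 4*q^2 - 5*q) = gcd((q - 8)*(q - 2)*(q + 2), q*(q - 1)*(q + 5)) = 1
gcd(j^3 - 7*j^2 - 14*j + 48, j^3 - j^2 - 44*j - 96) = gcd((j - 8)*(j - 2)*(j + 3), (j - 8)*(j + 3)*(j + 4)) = j^2 - 5*j - 24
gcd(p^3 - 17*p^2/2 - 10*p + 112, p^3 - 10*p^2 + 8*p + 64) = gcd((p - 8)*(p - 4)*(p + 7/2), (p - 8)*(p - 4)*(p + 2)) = p^2 - 12*p + 32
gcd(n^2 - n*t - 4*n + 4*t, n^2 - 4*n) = n - 4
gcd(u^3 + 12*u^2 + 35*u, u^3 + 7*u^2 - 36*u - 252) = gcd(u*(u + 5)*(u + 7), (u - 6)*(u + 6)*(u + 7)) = u + 7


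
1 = 1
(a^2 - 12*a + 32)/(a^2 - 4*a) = (a - 8)/a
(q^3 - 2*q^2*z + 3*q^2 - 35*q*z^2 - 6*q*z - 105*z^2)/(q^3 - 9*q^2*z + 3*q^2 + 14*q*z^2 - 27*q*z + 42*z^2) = (-q - 5*z)/(-q + 2*z)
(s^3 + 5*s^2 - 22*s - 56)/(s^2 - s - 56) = (s^2 - 2*s - 8)/(s - 8)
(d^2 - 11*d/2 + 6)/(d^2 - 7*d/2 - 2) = (2*d - 3)/(2*d + 1)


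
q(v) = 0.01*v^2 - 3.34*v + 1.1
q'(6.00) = -3.22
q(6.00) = -18.58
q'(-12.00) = -3.58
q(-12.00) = 42.62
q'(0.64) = -3.33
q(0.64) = -1.03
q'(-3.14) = -3.40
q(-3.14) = 11.69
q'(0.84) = -3.32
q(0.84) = -1.70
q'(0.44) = -3.33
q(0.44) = -0.37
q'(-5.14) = -3.44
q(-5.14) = 18.53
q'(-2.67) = -3.39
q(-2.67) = 10.09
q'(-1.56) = -3.37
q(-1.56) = 6.33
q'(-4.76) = -3.44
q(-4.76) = 17.22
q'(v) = 0.02*v - 3.34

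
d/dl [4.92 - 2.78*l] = -2.78000000000000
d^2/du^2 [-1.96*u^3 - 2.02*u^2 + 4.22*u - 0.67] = -11.76*u - 4.04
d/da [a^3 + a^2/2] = a*(3*a + 1)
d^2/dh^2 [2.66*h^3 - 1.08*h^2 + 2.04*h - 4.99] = 15.96*h - 2.16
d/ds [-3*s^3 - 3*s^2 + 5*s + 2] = -9*s^2 - 6*s + 5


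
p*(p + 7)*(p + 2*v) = p^3 + 2*p^2*v + 7*p^2 + 14*p*v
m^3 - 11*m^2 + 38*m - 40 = (m - 5)*(m - 4)*(m - 2)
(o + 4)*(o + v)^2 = o^3 + 2*o^2*v + 4*o^2 + o*v^2 + 8*o*v + 4*v^2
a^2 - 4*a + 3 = (a - 3)*(a - 1)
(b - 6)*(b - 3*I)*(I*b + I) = I*b^3 + 3*b^2 - 5*I*b^2 - 15*b - 6*I*b - 18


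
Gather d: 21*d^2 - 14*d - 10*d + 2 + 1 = 21*d^2 - 24*d + 3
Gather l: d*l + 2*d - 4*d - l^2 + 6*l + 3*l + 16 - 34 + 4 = -2*d - l^2 + l*(d + 9) - 14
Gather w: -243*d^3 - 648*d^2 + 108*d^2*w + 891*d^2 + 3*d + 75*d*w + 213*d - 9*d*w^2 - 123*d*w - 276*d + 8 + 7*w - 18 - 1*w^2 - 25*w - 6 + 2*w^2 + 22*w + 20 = -243*d^3 + 243*d^2 - 60*d + w^2*(1 - 9*d) + w*(108*d^2 - 48*d + 4) + 4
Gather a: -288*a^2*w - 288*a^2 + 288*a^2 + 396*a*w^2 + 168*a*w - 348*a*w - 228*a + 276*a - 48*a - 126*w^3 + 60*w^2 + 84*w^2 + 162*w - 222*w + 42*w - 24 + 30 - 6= -288*a^2*w + a*(396*w^2 - 180*w) - 126*w^3 + 144*w^2 - 18*w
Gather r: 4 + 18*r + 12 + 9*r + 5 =27*r + 21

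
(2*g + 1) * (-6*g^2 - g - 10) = -12*g^3 - 8*g^2 - 21*g - 10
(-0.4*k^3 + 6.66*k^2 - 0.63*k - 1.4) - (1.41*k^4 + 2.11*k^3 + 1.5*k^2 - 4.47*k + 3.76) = -1.41*k^4 - 2.51*k^3 + 5.16*k^2 + 3.84*k - 5.16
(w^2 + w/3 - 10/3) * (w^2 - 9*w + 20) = w^4 - 26*w^3/3 + 41*w^2/3 + 110*w/3 - 200/3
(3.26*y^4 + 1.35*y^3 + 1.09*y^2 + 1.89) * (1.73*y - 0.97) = 5.6398*y^5 - 0.8267*y^4 + 0.5762*y^3 - 1.0573*y^2 + 3.2697*y - 1.8333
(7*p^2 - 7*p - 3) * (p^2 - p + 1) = 7*p^4 - 14*p^3 + 11*p^2 - 4*p - 3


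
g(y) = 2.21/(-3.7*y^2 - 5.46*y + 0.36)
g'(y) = 2.21*(7.4*y + 5.46)/(-3.7*y^2 - 5.46*y + 0.36)^2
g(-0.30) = 1.33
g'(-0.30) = 2.58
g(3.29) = -0.04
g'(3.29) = 0.02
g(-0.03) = 4.25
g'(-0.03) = 42.73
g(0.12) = -6.34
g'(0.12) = 115.52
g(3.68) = -0.03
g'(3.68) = 0.01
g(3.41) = -0.04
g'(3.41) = 0.02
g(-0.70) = 0.93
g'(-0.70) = 0.11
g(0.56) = -0.57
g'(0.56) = 1.43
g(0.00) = 6.14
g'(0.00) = 93.11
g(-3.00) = -0.13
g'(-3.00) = -0.13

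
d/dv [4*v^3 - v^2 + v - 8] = 12*v^2 - 2*v + 1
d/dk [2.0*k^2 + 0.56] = 4.0*k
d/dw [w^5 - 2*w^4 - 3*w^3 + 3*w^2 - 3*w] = 5*w^4 - 8*w^3 - 9*w^2 + 6*w - 3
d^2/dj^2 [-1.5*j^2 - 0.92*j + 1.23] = -3.00000000000000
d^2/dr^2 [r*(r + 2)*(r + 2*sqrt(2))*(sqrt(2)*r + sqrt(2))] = 12*sqrt(2)*r^2 + 24*r + 18*sqrt(2)*r + 4*sqrt(2) + 24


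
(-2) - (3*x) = -3*x - 2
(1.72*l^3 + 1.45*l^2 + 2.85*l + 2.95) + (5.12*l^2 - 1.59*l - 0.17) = 1.72*l^3 + 6.57*l^2 + 1.26*l + 2.78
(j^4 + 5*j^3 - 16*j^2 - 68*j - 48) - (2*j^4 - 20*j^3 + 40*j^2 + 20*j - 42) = -j^4 + 25*j^3 - 56*j^2 - 88*j - 6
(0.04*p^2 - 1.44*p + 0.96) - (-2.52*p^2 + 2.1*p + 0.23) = 2.56*p^2 - 3.54*p + 0.73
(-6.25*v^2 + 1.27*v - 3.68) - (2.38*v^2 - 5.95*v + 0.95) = -8.63*v^2 + 7.22*v - 4.63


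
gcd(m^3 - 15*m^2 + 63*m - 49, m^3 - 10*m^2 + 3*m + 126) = m - 7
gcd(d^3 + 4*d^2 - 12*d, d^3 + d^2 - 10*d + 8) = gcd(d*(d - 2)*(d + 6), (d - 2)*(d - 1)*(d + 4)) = d - 2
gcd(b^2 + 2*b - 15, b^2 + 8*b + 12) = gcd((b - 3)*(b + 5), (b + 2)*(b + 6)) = 1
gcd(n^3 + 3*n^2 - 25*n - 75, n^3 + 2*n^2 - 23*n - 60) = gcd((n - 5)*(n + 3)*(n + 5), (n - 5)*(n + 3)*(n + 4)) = n^2 - 2*n - 15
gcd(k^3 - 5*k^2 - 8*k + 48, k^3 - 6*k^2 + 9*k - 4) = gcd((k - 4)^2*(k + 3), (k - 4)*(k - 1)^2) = k - 4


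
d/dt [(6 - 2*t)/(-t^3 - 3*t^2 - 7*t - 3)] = 4*(-t^3 + 3*t^2 + 9*t + 12)/(t^6 + 6*t^5 + 23*t^4 + 48*t^3 + 67*t^2 + 42*t + 9)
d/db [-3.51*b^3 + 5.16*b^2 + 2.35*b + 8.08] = -10.53*b^2 + 10.32*b + 2.35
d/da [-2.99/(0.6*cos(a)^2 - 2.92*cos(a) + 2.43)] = (8.7308 - 3.588*cos(a))*sin(a)/(0.6*cos(a)^2 - 2.92*cos(a) + 2.43)^2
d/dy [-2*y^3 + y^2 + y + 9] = -6*y^2 + 2*y + 1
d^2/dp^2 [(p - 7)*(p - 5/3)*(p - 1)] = 6*p - 58/3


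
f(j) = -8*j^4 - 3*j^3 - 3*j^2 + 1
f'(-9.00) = 22653.00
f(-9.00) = -50543.00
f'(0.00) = 0.00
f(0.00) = 1.00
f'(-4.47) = 2705.06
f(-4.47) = -2984.89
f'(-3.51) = 1293.97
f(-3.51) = -1120.51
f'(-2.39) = 399.79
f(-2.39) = -236.21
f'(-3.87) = 1743.17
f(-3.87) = -1664.51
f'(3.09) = -1048.59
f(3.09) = -845.48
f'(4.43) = -2985.23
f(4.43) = -3399.78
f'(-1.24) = 54.61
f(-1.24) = -16.81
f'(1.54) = -147.46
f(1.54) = -62.07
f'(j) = -32*j^3 - 9*j^2 - 6*j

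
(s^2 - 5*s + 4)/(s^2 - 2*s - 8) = (s - 1)/(s + 2)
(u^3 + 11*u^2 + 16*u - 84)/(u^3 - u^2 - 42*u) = (u^2 + 5*u - 14)/(u*(u - 7))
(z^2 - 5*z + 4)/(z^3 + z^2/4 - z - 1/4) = 4*(z - 4)/(4*z^2 + 5*z + 1)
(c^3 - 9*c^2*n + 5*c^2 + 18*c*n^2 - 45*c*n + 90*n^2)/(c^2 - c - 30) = (c^2 - 9*c*n + 18*n^2)/(c - 6)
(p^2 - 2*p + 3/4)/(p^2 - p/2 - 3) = (-4*p^2 + 8*p - 3)/(2*(-2*p^2 + p + 6))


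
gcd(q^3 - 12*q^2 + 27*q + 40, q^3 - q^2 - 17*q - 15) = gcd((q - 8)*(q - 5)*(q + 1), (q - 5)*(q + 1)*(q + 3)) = q^2 - 4*q - 5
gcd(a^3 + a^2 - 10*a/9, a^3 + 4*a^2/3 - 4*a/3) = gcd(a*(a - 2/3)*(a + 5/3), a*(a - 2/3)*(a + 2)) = a^2 - 2*a/3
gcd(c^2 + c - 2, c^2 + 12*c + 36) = 1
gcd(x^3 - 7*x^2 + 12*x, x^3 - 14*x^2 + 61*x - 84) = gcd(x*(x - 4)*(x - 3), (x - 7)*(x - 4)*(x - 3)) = x^2 - 7*x + 12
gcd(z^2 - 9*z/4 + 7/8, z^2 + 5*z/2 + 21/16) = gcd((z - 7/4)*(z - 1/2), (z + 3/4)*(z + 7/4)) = 1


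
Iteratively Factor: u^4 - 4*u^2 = (u - 2)*(u^3 + 2*u^2) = (u - 2)*(u + 2)*(u^2) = u*(u - 2)*(u + 2)*(u)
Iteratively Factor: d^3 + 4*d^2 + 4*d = (d)*(d^2 + 4*d + 4) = d*(d + 2)*(d + 2)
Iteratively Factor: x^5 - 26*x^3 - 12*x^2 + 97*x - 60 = (x + 3)*(x^4 - 3*x^3 - 17*x^2 + 39*x - 20) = (x - 5)*(x + 3)*(x^3 + 2*x^2 - 7*x + 4) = (x - 5)*(x - 1)*(x + 3)*(x^2 + 3*x - 4) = (x - 5)*(x - 1)*(x + 3)*(x + 4)*(x - 1)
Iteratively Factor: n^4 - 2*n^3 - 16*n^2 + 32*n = (n - 4)*(n^3 + 2*n^2 - 8*n) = (n - 4)*(n + 4)*(n^2 - 2*n) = (n - 4)*(n - 2)*(n + 4)*(n)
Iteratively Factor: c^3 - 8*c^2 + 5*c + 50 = (c - 5)*(c^2 - 3*c - 10) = (c - 5)^2*(c + 2)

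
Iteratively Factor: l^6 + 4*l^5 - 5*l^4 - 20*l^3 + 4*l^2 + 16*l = (l)*(l^5 + 4*l^4 - 5*l^3 - 20*l^2 + 4*l + 16) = l*(l + 1)*(l^4 + 3*l^3 - 8*l^2 - 12*l + 16) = l*(l + 1)*(l + 2)*(l^3 + l^2 - 10*l + 8) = l*(l + 1)*(l + 2)*(l + 4)*(l^2 - 3*l + 2) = l*(l - 1)*(l + 1)*(l + 2)*(l + 4)*(l - 2)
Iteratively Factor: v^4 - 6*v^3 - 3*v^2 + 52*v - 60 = (v - 2)*(v^3 - 4*v^2 - 11*v + 30) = (v - 5)*(v - 2)*(v^2 + v - 6) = (v - 5)*(v - 2)^2*(v + 3)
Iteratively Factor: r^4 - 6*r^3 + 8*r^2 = (r)*(r^3 - 6*r^2 + 8*r) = r^2*(r^2 - 6*r + 8) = r^2*(r - 2)*(r - 4)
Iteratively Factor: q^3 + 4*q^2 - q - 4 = (q - 1)*(q^2 + 5*q + 4) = (q - 1)*(q + 1)*(q + 4)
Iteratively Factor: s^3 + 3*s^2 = (s + 3)*(s^2) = s*(s + 3)*(s)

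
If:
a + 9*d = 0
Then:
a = -9*d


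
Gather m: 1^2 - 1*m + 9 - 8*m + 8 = 18 - 9*m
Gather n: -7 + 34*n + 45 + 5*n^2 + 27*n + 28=5*n^2 + 61*n + 66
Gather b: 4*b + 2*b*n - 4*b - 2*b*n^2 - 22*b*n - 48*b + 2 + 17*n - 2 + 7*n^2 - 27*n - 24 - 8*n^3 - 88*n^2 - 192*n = b*(-2*n^2 - 20*n - 48) - 8*n^3 - 81*n^2 - 202*n - 24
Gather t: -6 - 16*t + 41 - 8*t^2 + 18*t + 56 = -8*t^2 + 2*t + 91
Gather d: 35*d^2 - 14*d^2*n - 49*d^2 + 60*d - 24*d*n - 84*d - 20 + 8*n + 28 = d^2*(-14*n - 14) + d*(-24*n - 24) + 8*n + 8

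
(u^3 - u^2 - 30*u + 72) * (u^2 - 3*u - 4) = u^5 - 4*u^4 - 31*u^3 + 166*u^2 - 96*u - 288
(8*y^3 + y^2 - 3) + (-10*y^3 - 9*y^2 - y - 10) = -2*y^3 - 8*y^2 - y - 13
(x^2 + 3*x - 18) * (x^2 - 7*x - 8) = x^4 - 4*x^3 - 47*x^2 + 102*x + 144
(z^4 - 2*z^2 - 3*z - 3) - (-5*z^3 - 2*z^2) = z^4 + 5*z^3 - 3*z - 3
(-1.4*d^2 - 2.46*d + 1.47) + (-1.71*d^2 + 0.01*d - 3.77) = -3.11*d^2 - 2.45*d - 2.3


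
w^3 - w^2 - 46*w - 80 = (w - 8)*(w + 2)*(w + 5)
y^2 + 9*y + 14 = (y + 2)*(y + 7)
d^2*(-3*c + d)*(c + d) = -3*c^2*d^2 - 2*c*d^3 + d^4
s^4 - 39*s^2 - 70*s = s*(s - 7)*(s + 2)*(s + 5)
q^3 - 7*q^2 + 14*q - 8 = (q - 4)*(q - 2)*(q - 1)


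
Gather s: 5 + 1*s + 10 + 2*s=3*s + 15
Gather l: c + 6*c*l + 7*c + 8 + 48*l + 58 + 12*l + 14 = 8*c + l*(6*c + 60) + 80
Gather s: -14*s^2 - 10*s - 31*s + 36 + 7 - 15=-14*s^2 - 41*s + 28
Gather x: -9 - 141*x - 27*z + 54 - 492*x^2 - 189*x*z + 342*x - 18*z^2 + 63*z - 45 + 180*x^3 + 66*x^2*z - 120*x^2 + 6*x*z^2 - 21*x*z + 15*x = 180*x^3 + x^2*(66*z - 612) + x*(6*z^2 - 210*z + 216) - 18*z^2 + 36*z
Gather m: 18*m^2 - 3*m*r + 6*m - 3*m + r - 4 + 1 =18*m^2 + m*(3 - 3*r) + r - 3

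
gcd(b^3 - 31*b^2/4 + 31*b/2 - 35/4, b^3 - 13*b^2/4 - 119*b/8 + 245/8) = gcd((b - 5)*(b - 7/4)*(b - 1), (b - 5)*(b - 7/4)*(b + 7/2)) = b^2 - 27*b/4 + 35/4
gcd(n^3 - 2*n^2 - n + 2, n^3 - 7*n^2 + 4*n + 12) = n^2 - n - 2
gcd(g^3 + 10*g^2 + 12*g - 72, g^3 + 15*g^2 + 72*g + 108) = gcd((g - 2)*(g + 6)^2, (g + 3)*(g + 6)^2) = g^2 + 12*g + 36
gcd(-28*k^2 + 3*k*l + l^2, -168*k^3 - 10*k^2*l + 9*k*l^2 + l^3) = 28*k^2 - 3*k*l - l^2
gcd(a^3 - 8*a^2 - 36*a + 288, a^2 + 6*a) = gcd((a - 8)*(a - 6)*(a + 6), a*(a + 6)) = a + 6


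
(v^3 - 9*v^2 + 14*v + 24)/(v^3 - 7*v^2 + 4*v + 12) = (v - 4)/(v - 2)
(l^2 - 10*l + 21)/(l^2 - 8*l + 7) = (l - 3)/(l - 1)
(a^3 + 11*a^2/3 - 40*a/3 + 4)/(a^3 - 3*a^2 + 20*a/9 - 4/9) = 3*(a + 6)/(3*a - 2)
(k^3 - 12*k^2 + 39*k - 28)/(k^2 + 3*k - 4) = (k^2 - 11*k + 28)/(k + 4)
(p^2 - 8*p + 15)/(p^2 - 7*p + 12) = (p - 5)/(p - 4)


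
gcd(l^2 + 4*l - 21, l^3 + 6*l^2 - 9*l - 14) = l + 7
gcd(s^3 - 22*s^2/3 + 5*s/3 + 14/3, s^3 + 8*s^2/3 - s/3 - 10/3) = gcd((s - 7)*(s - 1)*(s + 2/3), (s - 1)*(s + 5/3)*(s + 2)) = s - 1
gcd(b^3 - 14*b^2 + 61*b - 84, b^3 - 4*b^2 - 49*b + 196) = b^2 - 11*b + 28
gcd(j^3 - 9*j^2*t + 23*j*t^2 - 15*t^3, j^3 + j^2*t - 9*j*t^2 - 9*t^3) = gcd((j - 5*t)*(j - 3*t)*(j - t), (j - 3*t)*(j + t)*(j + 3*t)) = -j + 3*t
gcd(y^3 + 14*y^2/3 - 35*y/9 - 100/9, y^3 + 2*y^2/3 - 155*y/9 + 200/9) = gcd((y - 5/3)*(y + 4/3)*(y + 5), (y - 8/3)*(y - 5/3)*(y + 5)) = y^2 + 10*y/3 - 25/3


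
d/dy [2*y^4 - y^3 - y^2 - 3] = y*(8*y^2 - 3*y - 2)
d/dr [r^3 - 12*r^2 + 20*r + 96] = 3*r^2 - 24*r + 20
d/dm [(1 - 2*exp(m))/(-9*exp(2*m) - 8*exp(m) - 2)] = (-18*exp(2*m) + 18*exp(m) + 12)*exp(m)/(81*exp(4*m) + 144*exp(3*m) + 100*exp(2*m) + 32*exp(m) + 4)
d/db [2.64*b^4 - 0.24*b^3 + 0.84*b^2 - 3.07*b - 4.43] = 10.56*b^3 - 0.72*b^2 + 1.68*b - 3.07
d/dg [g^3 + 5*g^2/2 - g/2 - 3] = 3*g^2 + 5*g - 1/2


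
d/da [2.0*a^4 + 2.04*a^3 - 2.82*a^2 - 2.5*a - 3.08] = 8.0*a^3 + 6.12*a^2 - 5.64*a - 2.5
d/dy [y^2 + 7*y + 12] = 2*y + 7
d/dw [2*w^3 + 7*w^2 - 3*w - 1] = 6*w^2 + 14*w - 3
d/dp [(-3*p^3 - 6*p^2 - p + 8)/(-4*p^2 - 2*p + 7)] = (12*p^4 + 12*p^3 - 55*p^2 - 20*p + 9)/(16*p^4 + 16*p^3 - 52*p^2 - 28*p + 49)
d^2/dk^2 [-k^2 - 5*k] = -2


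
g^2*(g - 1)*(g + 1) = g^4 - g^2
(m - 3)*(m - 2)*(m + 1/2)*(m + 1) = m^4 - 7*m^3/2 - m^2 + 13*m/2 + 3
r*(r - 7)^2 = r^3 - 14*r^2 + 49*r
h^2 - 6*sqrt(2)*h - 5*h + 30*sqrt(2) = (h - 5)*(h - 6*sqrt(2))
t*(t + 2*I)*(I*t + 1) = I*t^3 - t^2 + 2*I*t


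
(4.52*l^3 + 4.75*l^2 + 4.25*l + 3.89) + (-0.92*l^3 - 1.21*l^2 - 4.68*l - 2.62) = 3.6*l^3 + 3.54*l^2 - 0.43*l + 1.27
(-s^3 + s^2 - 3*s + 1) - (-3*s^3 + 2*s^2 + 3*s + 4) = 2*s^3 - s^2 - 6*s - 3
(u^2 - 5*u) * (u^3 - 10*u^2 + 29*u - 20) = u^5 - 15*u^4 + 79*u^3 - 165*u^2 + 100*u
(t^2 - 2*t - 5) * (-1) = -t^2 + 2*t + 5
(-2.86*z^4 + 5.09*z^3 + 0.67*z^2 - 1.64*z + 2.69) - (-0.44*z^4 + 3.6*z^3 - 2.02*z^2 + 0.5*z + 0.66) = -2.42*z^4 + 1.49*z^3 + 2.69*z^2 - 2.14*z + 2.03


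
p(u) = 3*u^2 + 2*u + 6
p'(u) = 6*u + 2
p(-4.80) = 65.52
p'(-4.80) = -26.80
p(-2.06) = 14.61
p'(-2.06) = -10.36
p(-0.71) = 6.09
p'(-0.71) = -2.26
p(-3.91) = 44.04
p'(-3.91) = -21.46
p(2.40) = 28.08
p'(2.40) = 16.40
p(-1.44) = 9.34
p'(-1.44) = -6.64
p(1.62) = 17.11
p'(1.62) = 11.72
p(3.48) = 49.29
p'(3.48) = 22.88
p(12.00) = 462.00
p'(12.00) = 74.00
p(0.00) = 6.00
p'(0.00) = 2.00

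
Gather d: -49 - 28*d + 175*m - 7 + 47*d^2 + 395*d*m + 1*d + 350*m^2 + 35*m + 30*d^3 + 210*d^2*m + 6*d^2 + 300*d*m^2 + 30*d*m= 30*d^3 + d^2*(210*m + 53) + d*(300*m^2 + 425*m - 27) + 350*m^2 + 210*m - 56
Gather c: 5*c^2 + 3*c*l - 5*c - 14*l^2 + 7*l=5*c^2 + c*(3*l - 5) - 14*l^2 + 7*l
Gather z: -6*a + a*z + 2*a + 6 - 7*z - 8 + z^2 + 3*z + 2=-4*a + z^2 + z*(a - 4)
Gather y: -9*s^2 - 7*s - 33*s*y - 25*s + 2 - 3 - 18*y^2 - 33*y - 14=-9*s^2 - 32*s - 18*y^2 + y*(-33*s - 33) - 15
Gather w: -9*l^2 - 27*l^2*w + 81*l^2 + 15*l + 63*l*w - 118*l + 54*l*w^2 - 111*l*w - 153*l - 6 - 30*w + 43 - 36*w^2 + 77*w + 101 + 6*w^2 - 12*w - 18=72*l^2 - 256*l + w^2*(54*l - 30) + w*(-27*l^2 - 48*l + 35) + 120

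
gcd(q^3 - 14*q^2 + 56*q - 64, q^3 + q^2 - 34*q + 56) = q^2 - 6*q + 8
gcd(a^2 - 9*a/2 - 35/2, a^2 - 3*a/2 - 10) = a + 5/2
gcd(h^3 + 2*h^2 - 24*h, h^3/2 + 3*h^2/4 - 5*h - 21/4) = 1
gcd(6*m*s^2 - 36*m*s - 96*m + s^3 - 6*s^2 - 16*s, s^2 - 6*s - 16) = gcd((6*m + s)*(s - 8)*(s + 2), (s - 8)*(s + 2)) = s^2 - 6*s - 16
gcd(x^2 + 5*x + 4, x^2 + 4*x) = x + 4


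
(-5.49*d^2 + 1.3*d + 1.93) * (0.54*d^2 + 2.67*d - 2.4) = -2.9646*d^4 - 13.9563*d^3 + 17.6892*d^2 + 2.0331*d - 4.632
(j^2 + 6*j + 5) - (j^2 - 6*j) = 12*j + 5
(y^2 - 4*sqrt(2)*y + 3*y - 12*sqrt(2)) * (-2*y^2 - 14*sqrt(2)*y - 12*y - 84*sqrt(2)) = -2*y^4 - 18*y^3 - 6*sqrt(2)*y^3 - 54*sqrt(2)*y^2 + 76*y^2 - 108*sqrt(2)*y + 1008*y + 2016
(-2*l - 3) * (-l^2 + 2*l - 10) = 2*l^3 - l^2 + 14*l + 30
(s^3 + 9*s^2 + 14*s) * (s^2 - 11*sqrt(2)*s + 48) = s^5 - 11*sqrt(2)*s^4 + 9*s^4 - 99*sqrt(2)*s^3 + 62*s^3 - 154*sqrt(2)*s^2 + 432*s^2 + 672*s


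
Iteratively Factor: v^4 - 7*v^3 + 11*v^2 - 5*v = (v)*(v^3 - 7*v^2 + 11*v - 5) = v*(v - 1)*(v^2 - 6*v + 5) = v*(v - 5)*(v - 1)*(v - 1)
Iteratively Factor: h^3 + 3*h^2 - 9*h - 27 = (h + 3)*(h^2 - 9) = (h - 3)*(h + 3)*(h + 3)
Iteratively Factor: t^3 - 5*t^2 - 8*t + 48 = (t - 4)*(t^2 - t - 12) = (t - 4)*(t + 3)*(t - 4)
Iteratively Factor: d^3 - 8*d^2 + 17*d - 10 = (d - 2)*(d^2 - 6*d + 5) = (d - 5)*(d - 2)*(d - 1)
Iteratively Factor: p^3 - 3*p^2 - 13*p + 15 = (p - 5)*(p^2 + 2*p - 3) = (p - 5)*(p - 1)*(p + 3)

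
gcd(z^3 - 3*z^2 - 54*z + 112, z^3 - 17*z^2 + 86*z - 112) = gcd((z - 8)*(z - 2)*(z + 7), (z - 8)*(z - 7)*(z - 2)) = z^2 - 10*z + 16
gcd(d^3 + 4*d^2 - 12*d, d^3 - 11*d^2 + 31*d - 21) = 1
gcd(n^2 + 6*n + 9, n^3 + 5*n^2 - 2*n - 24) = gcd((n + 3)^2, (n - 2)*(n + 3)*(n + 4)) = n + 3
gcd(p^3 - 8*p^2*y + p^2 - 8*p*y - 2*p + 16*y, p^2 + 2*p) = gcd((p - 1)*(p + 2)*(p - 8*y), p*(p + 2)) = p + 2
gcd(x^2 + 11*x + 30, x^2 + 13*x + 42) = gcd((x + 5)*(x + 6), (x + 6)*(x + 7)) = x + 6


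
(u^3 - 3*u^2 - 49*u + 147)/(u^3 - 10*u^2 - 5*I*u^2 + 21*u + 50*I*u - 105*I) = (u + 7)/(u - 5*I)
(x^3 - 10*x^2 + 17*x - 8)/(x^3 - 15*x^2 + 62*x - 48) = (x - 1)/(x - 6)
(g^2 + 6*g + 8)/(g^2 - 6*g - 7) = (g^2 + 6*g + 8)/(g^2 - 6*g - 7)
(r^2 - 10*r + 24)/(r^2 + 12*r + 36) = (r^2 - 10*r + 24)/(r^2 + 12*r + 36)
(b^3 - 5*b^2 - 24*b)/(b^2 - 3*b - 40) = b*(b + 3)/(b + 5)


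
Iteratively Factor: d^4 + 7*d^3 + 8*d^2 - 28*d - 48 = (d + 4)*(d^3 + 3*d^2 - 4*d - 12) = (d + 2)*(d + 4)*(d^2 + d - 6) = (d + 2)*(d + 3)*(d + 4)*(d - 2)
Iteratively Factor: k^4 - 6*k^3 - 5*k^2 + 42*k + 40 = (k + 1)*(k^3 - 7*k^2 + 2*k + 40) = (k + 1)*(k + 2)*(k^2 - 9*k + 20) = (k - 5)*(k + 1)*(k + 2)*(k - 4)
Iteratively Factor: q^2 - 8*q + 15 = (q - 3)*(q - 5)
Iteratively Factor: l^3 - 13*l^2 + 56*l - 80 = (l - 4)*(l^2 - 9*l + 20) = (l - 5)*(l - 4)*(l - 4)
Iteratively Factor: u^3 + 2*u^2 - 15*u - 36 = (u + 3)*(u^2 - u - 12) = (u - 4)*(u + 3)*(u + 3)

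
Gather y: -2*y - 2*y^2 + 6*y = -2*y^2 + 4*y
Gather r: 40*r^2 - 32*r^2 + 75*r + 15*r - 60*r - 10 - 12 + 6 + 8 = 8*r^2 + 30*r - 8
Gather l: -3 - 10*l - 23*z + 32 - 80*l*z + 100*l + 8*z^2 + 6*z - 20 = l*(90 - 80*z) + 8*z^2 - 17*z + 9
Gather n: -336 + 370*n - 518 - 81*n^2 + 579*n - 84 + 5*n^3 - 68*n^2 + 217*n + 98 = 5*n^3 - 149*n^2 + 1166*n - 840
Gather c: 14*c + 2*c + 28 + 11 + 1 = 16*c + 40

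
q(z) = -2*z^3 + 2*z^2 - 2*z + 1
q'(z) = -6*z^2 + 4*z - 2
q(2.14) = -13.72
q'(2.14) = -20.92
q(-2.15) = 34.42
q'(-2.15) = -38.34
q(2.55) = -24.26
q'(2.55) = -30.82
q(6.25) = -421.66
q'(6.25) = -211.38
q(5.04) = -214.32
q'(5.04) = -134.25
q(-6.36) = 609.14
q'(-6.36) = -270.14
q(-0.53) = 2.92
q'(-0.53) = -5.81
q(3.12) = -46.51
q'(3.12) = -47.93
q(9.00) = -1313.00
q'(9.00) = -452.00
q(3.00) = -41.00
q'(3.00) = -44.00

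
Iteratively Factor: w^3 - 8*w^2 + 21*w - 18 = (w - 2)*(w^2 - 6*w + 9) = (w - 3)*(w - 2)*(w - 3)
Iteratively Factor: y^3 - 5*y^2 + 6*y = (y - 2)*(y^2 - 3*y) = y*(y - 2)*(y - 3)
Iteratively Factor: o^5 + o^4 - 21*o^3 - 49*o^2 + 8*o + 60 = (o - 5)*(o^4 + 6*o^3 + 9*o^2 - 4*o - 12) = (o - 5)*(o - 1)*(o^3 + 7*o^2 + 16*o + 12) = (o - 5)*(o - 1)*(o + 2)*(o^2 + 5*o + 6) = (o - 5)*(o - 1)*(o + 2)*(o + 3)*(o + 2)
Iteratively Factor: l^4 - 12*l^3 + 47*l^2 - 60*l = (l - 4)*(l^3 - 8*l^2 + 15*l) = l*(l - 4)*(l^2 - 8*l + 15) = l*(l - 4)*(l - 3)*(l - 5)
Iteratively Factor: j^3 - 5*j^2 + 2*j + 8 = (j - 4)*(j^2 - j - 2) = (j - 4)*(j + 1)*(j - 2)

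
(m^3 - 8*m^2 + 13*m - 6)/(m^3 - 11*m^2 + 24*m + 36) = (m^2 - 2*m + 1)/(m^2 - 5*m - 6)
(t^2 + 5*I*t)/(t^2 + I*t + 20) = t/(t - 4*I)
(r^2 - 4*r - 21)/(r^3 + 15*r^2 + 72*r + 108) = (r - 7)/(r^2 + 12*r + 36)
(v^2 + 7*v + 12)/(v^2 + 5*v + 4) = (v + 3)/(v + 1)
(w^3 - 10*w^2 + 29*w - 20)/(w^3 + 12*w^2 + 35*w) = (w^3 - 10*w^2 + 29*w - 20)/(w*(w^2 + 12*w + 35))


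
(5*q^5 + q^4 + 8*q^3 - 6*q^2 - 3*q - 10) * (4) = 20*q^5 + 4*q^4 + 32*q^3 - 24*q^2 - 12*q - 40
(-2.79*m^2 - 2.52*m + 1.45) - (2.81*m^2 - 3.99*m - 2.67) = -5.6*m^2 + 1.47*m + 4.12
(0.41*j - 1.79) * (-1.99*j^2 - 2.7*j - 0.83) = -0.8159*j^3 + 2.4551*j^2 + 4.4927*j + 1.4857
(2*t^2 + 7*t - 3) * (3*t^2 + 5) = 6*t^4 + 21*t^3 + t^2 + 35*t - 15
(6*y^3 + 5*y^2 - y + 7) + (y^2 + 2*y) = 6*y^3 + 6*y^2 + y + 7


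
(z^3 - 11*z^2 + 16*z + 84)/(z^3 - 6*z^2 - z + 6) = (z^2 - 5*z - 14)/(z^2 - 1)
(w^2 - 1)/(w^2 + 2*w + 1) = (w - 1)/(w + 1)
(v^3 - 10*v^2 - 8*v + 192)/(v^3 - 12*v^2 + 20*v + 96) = (v + 4)/(v + 2)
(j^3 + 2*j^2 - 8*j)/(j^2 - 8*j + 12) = j*(j + 4)/(j - 6)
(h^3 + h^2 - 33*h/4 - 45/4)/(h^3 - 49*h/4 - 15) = (h - 3)/(h - 4)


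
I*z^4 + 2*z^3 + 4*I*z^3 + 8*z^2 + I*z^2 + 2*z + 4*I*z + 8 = (z + 4)*(z - 2*I)*(z + I)*(I*z + 1)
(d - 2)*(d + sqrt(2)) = d^2 - 2*d + sqrt(2)*d - 2*sqrt(2)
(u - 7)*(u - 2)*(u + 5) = u^3 - 4*u^2 - 31*u + 70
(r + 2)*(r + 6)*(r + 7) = r^3 + 15*r^2 + 68*r + 84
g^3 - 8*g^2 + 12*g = g*(g - 6)*(g - 2)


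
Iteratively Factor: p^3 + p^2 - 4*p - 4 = (p - 2)*(p^2 + 3*p + 2) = (p - 2)*(p + 2)*(p + 1)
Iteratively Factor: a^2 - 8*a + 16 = (a - 4)*(a - 4)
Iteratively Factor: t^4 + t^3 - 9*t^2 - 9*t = (t + 1)*(t^3 - 9*t) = (t - 3)*(t + 1)*(t^2 + 3*t) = t*(t - 3)*(t + 1)*(t + 3)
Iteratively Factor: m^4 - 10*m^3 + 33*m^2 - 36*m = (m)*(m^3 - 10*m^2 + 33*m - 36) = m*(m - 4)*(m^2 - 6*m + 9) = m*(m - 4)*(m - 3)*(m - 3)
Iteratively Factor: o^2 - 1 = (o - 1)*(o + 1)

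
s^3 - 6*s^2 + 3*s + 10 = (s - 5)*(s - 2)*(s + 1)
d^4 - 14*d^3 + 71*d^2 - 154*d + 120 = (d - 5)*(d - 4)*(d - 3)*(d - 2)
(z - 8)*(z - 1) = z^2 - 9*z + 8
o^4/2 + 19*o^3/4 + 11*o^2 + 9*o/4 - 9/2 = (o/2 + 1/2)*(o - 1/2)*(o + 3)*(o + 6)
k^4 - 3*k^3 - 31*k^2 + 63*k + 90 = (k - 6)*(k - 3)*(k + 1)*(k + 5)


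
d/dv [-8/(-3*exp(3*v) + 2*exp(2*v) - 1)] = (32 - 72*exp(v))*exp(2*v)/(3*exp(3*v) - 2*exp(2*v) + 1)^2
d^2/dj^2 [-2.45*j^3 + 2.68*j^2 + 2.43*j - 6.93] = 5.36 - 14.7*j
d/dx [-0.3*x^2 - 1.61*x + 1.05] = -0.6*x - 1.61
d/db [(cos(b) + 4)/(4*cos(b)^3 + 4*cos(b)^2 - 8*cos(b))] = (19*cos(b) + 13*cos(2*b) + cos(3*b) - 3)*sin(b)/(8*(cos(b)^2 + cos(b) - 2)^2*cos(b)^2)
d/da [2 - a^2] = -2*a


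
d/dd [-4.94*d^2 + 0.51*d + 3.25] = 0.51 - 9.88*d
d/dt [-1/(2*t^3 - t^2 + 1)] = 2*t*(3*t - 1)/(2*t^3 - t^2 + 1)^2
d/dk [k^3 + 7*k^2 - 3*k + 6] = 3*k^2 + 14*k - 3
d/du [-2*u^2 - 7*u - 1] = -4*u - 7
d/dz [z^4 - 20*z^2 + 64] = 4*z*(z^2 - 10)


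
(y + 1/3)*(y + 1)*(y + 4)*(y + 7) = y^4 + 37*y^3/3 + 43*y^2 + 41*y + 28/3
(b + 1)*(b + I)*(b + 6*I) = b^3 + b^2 + 7*I*b^2 - 6*b + 7*I*b - 6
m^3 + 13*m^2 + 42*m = m*(m + 6)*(m + 7)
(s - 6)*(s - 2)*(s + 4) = s^3 - 4*s^2 - 20*s + 48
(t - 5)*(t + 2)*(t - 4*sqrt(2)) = t^3 - 4*sqrt(2)*t^2 - 3*t^2 - 10*t + 12*sqrt(2)*t + 40*sqrt(2)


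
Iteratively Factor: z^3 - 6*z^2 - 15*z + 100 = (z - 5)*(z^2 - z - 20) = (z - 5)*(z + 4)*(z - 5)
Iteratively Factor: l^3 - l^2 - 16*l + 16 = (l - 4)*(l^2 + 3*l - 4) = (l - 4)*(l + 4)*(l - 1)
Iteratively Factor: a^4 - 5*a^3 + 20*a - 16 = (a - 4)*(a^3 - a^2 - 4*a + 4) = (a - 4)*(a - 2)*(a^2 + a - 2) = (a - 4)*(a - 2)*(a + 2)*(a - 1)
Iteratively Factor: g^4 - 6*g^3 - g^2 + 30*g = (g - 3)*(g^3 - 3*g^2 - 10*g) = (g - 5)*(g - 3)*(g^2 + 2*g) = g*(g - 5)*(g - 3)*(g + 2)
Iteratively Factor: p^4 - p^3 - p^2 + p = (p - 1)*(p^3 - p) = (p - 1)*(p + 1)*(p^2 - p) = p*(p - 1)*(p + 1)*(p - 1)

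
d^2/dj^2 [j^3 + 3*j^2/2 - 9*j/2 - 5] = 6*j + 3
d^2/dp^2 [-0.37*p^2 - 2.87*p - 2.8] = -0.740000000000000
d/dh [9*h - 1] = 9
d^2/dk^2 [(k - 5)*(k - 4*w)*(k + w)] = 6*k - 6*w - 10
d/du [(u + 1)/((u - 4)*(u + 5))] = (-u^2 - 2*u - 21)/(u^4 + 2*u^3 - 39*u^2 - 40*u + 400)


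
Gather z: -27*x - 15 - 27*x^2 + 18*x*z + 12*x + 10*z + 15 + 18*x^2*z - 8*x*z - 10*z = -27*x^2 - 15*x + z*(18*x^2 + 10*x)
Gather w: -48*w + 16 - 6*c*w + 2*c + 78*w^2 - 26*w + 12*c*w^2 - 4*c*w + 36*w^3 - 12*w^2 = 2*c + 36*w^3 + w^2*(12*c + 66) + w*(-10*c - 74) + 16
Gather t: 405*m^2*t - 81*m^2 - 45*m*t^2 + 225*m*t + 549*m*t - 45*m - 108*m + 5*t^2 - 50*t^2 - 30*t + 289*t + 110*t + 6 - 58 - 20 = -81*m^2 - 153*m + t^2*(-45*m - 45) + t*(405*m^2 + 774*m + 369) - 72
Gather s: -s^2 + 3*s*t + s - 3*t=-s^2 + s*(3*t + 1) - 3*t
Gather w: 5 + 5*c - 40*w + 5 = 5*c - 40*w + 10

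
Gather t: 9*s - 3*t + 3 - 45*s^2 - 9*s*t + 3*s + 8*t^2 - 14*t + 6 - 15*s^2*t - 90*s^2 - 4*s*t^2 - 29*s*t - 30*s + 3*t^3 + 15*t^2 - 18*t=-135*s^2 - 18*s + 3*t^3 + t^2*(23 - 4*s) + t*(-15*s^2 - 38*s - 35) + 9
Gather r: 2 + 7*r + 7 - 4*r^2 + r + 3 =-4*r^2 + 8*r + 12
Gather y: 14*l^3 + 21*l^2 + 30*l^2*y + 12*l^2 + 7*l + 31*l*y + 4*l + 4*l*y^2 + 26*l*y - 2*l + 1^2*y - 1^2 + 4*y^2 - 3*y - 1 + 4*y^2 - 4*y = 14*l^3 + 33*l^2 + 9*l + y^2*(4*l + 8) + y*(30*l^2 + 57*l - 6) - 2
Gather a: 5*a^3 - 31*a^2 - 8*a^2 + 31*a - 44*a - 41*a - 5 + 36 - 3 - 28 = 5*a^3 - 39*a^2 - 54*a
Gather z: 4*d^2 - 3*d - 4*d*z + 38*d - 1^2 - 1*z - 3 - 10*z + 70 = 4*d^2 + 35*d + z*(-4*d - 11) + 66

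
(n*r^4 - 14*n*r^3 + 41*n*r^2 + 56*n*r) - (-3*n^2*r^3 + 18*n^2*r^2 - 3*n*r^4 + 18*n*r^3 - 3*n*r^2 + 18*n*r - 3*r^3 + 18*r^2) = 3*n^2*r^3 - 18*n^2*r^2 + 4*n*r^4 - 32*n*r^3 + 44*n*r^2 + 38*n*r + 3*r^3 - 18*r^2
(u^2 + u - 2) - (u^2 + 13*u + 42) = -12*u - 44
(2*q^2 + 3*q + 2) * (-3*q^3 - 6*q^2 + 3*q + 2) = -6*q^5 - 21*q^4 - 18*q^3 + q^2 + 12*q + 4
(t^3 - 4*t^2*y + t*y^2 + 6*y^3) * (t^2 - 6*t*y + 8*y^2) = t^5 - 10*t^4*y + 33*t^3*y^2 - 32*t^2*y^3 - 28*t*y^4 + 48*y^5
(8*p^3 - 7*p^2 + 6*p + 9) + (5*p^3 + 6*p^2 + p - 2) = 13*p^3 - p^2 + 7*p + 7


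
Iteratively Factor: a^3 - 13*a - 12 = (a - 4)*(a^2 + 4*a + 3) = (a - 4)*(a + 1)*(a + 3)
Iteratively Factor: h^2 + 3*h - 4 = (h + 4)*(h - 1)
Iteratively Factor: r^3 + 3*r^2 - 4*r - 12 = (r + 3)*(r^2 - 4) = (r + 2)*(r + 3)*(r - 2)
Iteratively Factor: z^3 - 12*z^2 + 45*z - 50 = (z - 2)*(z^2 - 10*z + 25) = (z - 5)*(z - 2)*(z - 5)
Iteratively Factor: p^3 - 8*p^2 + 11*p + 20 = (p - 4)*(p^2 - 4*p - 5) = (p - 5)*(p - 4)*(p + 1)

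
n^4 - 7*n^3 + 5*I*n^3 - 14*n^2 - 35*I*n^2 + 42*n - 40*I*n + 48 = (n - 8)*(n + 1)*(n + 2*I)*(n + 3*I)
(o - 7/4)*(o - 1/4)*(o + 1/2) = o^3 - 3*o^2/2 - 9*o/16 + 7/32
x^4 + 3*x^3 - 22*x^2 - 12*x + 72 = (x - 3)*(x - 2)*(x + 2)*(x + 6)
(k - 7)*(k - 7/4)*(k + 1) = k^3 - 31*k^2/4 + 7*k/2 + 49/4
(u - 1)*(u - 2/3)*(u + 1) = u^3 - 2*u^2/3 - u + 2/3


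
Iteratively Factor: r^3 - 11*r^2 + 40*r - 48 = (r - 4)*(r^2 - 7*r + 12) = (r - 4)^2*(r - 3)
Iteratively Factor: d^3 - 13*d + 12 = (d + 4)*(d^2 - 4*d + 3) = (d - 1)*(d + 4)*(d - 3)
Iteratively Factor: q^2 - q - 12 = (q + 3)*(q - 4)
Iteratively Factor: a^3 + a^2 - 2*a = (a - 1)*(a^2 + 2*a) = a*(a - 1)*(a + 2)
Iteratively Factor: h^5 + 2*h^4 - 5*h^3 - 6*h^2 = (h)*(h^4 + 2*h^3 - 5*h^2 - 6*h) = h^2*(h^3 + 2*h^2 - 5*h - 6) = h^2*(h + 1)*(h^2 + h - 6) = h^2*(h - 2)*(h + 1)*(h + 3)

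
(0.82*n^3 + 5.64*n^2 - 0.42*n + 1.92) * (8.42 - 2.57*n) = -2.1074*n^4 - 7.5904*n^3 + 48.5682*n^2 - 8.4708*n + 16.1664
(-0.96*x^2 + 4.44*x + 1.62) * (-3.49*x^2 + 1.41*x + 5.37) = 3.3504*x^4 - 16.8492*x^3 - 4.5486*x^2 + 26.127*x + 8.6994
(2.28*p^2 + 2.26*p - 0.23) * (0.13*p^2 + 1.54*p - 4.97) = 0.2964*p^4 + 3.805*p^3 - 7.8811*p^2 - 11.5864*p + 1.1431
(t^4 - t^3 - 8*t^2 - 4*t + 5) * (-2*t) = -2*t^5 + 2*t^4 + 16*t^3 + 8*t^2 - 10*t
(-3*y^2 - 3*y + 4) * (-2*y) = 6*y^3 + 6*y^2 - 8*y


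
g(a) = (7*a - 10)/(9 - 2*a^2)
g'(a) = 4*a*(7*a - 10)/(9 - 2*a^2)^2 + 7/(9 - 2*a^2)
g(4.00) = -0.78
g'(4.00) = 0.24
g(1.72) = 0.66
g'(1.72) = 3.75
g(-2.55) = 6.95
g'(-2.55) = 15.96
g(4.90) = -0.62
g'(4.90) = 0.13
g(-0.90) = -2.21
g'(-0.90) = 2.03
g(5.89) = -0.52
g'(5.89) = 0.09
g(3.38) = -0.99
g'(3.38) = 0.46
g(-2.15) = 102.24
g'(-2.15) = 3560.43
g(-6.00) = 0.83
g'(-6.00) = 0.20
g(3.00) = -1.22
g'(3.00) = 0.85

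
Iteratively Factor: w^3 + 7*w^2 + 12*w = (w + 3)*(w^2 + 4*w) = (w + 3)*(w + 4)*(w)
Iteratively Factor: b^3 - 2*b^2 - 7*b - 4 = (b - 4)*(b^2 + 2*b + 1) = (b - 4)*(b + 1)*(b + 1)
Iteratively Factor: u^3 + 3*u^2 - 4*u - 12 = (u - 2)*(u^2 + 5*u + 6) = (u - 2)*(u + 3)*(u + 2)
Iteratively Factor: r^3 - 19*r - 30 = (r - 5)*(r^2 + 5*r + 6) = (r - 5)*(r + 2)*(r + 3)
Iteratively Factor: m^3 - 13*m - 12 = (m + 3)*(m^2 - 3*m - 4) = (m - 4)*(m + 3)*(m + 1)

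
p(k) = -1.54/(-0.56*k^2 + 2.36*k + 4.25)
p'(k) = -1.54*(1.12*k - 2.36)/(-0.56*k^2 + 2.36*k + 4.25)^2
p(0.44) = -0.30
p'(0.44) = 0.11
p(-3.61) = 0.13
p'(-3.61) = 0.07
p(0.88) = -0.26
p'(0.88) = 0.06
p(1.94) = -0.23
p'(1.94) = 0.01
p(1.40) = -0.24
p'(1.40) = 0.03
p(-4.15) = 0.10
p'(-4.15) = 0.05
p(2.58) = -0.23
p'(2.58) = -0.02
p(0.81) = -0.27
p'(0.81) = 0.07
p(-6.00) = 0.05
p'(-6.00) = 0.02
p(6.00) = 0.88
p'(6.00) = -2.19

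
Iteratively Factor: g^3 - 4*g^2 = (g - 4)*(g^2) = g*(g - 4)*(g)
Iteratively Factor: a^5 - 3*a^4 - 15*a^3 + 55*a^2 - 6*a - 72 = (a - 3)*(a^4 - 15*a^2 + 10*a + 24) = (a - 3)*(a - 2)*(a^3 + 2*a^2 - 11*a - 12) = (a - 3)*(a - 2)*(a + 4)*(a^2 - 2*a - 3) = (a - 3)^2*(a - 2)*(a + 4)*(a + 1)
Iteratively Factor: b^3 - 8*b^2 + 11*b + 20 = (b - 5)*(b^2 - 3*b - 4) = (b - 5)*(b + 1)*(b - 4)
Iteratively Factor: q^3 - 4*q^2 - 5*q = (q - 5)*(q^2 + q) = q*(q - 5)*(q + 1)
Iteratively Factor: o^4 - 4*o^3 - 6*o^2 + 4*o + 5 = (o - 5)*(o^3 + o^2 - o - 1) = (o - 5)*(o - 1)*(o^2 + 2*o + 1) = (o - 5)*(o - 1)*(o + 1)*(o + 1)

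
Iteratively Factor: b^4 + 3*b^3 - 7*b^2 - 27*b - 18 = (b + 2)*(b^3 + b^2 - 9*b - 9) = (b + 1)*(b + 2)*(b^2 - 9) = (b - 3)*(b + 1)*(b + 2)*(b + 3)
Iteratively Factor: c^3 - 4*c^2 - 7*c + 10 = (c - 5)*(c^2 + c - 2) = (c - 5)*(c - 1)*(c + 2)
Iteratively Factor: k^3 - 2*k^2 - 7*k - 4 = (k + 1)*(k^2 - 3*k - 4) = (k - 4)*(k + 1)*(k + 1)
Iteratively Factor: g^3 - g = (g + 1)*(g^2 - g) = g*(g + 1)*(g - 1)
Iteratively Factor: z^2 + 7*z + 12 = (z + 4)*(z + 3)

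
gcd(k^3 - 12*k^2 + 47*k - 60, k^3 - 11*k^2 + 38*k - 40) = k^2 - 9*k + 20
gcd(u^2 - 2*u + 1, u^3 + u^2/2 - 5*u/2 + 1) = u - 1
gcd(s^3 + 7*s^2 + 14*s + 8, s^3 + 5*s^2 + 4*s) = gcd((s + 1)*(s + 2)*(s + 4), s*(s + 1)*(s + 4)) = s^2 + 5*s + 4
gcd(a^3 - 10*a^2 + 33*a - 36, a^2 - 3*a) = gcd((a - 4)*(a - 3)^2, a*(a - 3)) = a - 3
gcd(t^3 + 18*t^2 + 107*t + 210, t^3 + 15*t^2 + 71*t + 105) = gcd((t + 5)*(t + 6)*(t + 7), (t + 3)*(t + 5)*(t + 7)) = t^2 + 12*t + 35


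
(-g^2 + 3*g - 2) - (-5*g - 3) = -g^2 + 8*g + 1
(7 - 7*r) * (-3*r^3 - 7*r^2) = 21*r^4 + 28*r^3 - 49*r^2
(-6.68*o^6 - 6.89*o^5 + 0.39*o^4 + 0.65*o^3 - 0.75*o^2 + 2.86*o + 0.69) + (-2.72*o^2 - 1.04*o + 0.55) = -6.68*o^6 - 6.89*o^5 + 0.39*o^4 + 0.65*o^3 - 3.47*o^2 + 1.82*o + 1.24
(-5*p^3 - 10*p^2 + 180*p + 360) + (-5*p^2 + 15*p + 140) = -5*p^3 - 15*p^2 + 195*p + 500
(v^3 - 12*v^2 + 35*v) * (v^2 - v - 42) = v^5 - 13*v^4 + 5*v^3 + 469*v^2 - 1470*v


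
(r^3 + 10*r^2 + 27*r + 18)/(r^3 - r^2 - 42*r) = (r^2 + 4*r + 3)/(r*(r - 7))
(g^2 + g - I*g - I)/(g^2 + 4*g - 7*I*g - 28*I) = (g^2 + g*(1 - I) - I)/(g^2 + g*(4 - 7*I) - 28*I)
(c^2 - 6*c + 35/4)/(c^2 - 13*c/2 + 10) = (c - 7/2)/(c - 4)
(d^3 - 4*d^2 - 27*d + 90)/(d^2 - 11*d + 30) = (d^2 + 2*d - 15)/(d - 5)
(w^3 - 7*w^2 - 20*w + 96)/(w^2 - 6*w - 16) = (w^2 + w - 12)/(w + 2)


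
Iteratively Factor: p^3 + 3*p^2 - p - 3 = (p + 1)*(p^2 + 2*p - 3) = (p - 1)*(p + 1)*(p + 3)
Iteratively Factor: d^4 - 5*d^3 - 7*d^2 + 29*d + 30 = (d - 5)*(d^3 - 7*d - 6) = (d - 5)*(d - 3)*(d^2 + 3*d + 2) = (d - 5)*(d - 3)*(d + 2)*(d + 1)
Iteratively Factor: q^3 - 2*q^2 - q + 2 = (q - 1)*(q^2 - q - 2) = (q - 2)*(q - 1)*(q + 1)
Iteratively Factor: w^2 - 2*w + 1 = (w - 1)*(w - 1)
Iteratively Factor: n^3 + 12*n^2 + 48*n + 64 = (n + 4)*(n^2 + 8*n + 16) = (n + 4)^2*(n + 4)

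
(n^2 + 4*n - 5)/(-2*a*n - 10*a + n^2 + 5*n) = (1 - n)/(2*a - n)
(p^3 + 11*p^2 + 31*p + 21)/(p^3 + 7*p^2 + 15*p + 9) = (p + 7)/(p + 3)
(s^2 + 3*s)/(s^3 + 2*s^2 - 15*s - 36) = s/(s^2 - s - 12)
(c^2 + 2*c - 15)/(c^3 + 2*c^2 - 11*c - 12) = (c + 5)/(c^2 + 5*c + 4)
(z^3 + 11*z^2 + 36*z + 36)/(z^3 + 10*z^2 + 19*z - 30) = (z^2 + 5*z + 6)/(z^2 + 4*z - 5)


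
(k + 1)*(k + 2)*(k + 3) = k^3 + 6*k^2 + 11*k + 6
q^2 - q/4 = q*(q - 1/4)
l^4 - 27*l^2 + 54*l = l*(l - 3)^2*(l + 6)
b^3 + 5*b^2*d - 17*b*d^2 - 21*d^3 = (b - 3*d)*(b + d)*(b + 7*d)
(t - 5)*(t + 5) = t^2 - 25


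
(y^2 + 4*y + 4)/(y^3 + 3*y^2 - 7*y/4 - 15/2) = 4*(y + 2)/(4*y^2 + 4*y - 15)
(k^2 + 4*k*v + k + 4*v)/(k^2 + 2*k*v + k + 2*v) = (k + 4*v)/(k + 2*v)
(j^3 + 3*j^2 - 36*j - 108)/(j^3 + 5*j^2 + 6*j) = (j^2 - 36)/(j*(j + 2))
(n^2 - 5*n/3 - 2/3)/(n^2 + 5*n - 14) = (n + 1/3)/(n + 7)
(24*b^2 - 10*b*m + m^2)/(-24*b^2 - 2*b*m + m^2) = (-4*b + m)/(4*b + m)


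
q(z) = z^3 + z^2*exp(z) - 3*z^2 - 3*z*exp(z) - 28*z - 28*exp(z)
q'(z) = z^2*exp(z) + 3*z^2 - z*exp(z) - 6*z - 31*exp(z) - 28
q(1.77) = -230.58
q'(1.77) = -203.22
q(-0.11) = -21.73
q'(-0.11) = -54.97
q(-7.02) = -297.19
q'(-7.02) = 161.98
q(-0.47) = -4.09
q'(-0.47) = -43.46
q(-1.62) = 29.18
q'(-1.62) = -15.70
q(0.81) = -91.05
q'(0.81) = -100.92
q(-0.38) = -8.12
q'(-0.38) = -46.13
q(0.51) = -63.67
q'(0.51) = -82.32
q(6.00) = -4094.29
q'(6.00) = -359.43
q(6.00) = -4094.29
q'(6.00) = -359.43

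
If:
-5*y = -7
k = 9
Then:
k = 9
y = 7/5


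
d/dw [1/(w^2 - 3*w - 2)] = (3 - 2*w)/(-w^2 + 3*w + 2)^2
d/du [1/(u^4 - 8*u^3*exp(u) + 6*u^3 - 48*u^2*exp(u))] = 2*(4*u^2*exp(u) - 2*u^2 + 36*u*exp(u) - 9*u + 48*exp(u))/(u^3*(u^2 - 8*u*exp(u) + 6*u - 48*exp(u))^2)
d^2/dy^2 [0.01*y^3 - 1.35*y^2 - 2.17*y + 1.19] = 0.06*y - 2.7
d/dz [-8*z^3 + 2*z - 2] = 2 - 24*z^2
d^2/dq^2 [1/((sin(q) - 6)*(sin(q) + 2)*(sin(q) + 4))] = (-9*sin(q)^6 + 68*sin(q)^4 - 432*sin(q)^3 - 952*sin(q)^2 + 1632*sin(q) + 1568)/((sin(q) - 6)^3*(sin(q) + 2)^3*(sin(q) + 4)^3)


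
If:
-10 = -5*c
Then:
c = 2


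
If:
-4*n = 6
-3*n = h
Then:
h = 9/2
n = -3/2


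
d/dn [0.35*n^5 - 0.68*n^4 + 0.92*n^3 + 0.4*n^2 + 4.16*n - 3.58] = 1.75*n^4 - 2.72*n^3 + 2.76*n^2 + 0.8*n + 4.16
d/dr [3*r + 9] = 3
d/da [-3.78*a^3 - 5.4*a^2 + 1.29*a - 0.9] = -11.34*a^2 - 10.8*a + 1.29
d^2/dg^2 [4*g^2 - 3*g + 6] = 8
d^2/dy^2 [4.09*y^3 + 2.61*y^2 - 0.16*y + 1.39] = 24.54*y + 5.22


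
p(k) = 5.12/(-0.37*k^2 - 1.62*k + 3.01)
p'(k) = 5.12*(0.74*k + 1.62)/(-0.37*k^2 - 1.62*k + 3.01)^2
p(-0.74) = 1.28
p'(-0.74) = 0.34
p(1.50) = -20.28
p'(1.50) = 219.23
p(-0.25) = 1.51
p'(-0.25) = 0.64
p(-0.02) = 1.68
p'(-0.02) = 0.89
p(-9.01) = -0.41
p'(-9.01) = -0.17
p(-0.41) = 1.42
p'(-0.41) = 0.52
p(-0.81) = 1.26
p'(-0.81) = 0.31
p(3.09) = -0.93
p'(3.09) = 0.65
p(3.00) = -0.99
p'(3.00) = 0.73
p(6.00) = -0.26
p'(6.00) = 0.08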